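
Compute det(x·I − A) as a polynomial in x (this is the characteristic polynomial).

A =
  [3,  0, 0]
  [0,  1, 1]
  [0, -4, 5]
x^3 - 9*x^2 + 27*x - 27

Expanding det(x·I − A) (e.g. by cofactor expansion or by noting that A is similar to its Jordan form J, which has the same characteristic polynomial as A) gives
  χ_A(x) = x^3 - 9*x^2 + 27*x - 27
which factors as (x - 3)^3. The eigenvalues (with algebraic multiplicities) are λ = 3 with multiplicity 3.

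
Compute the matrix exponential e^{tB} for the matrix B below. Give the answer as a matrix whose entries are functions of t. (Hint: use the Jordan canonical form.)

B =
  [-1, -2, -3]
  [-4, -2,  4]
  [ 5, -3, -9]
e^{tB} =
  [t^2*exp(-4*t) + 3*t*exp(-4*t) + exp(-4*t), -t^2*exp(-4*t)/2 - 2*t*exp(-4*t), -t^2*exp(-4*t) - 3*t*exp(-4*t)]
  [-4*t*exp(-4*t), 2*t*exp(-4*t) + exp(-4*t), 4*t*exp(-4*t)]
  [t^2*exp(-4*t) + 5*t*exp(-4*t), -t^2*exp(-4*t)/2 - 3*t*exp(-4*t), -t^2*exp(-4*t) - 5*t*exp(-4*t) + exp(-4*t)]

Strategy: write B = P · J · P⁻¹ where J is a Jordan canonical form, so e^{tB} = P · e^{tJ} · P⁻¹, and e^{tJ} can be computed block-by-block.

B has Jordan form
J =
  [-4,  1,  0]
  [ 0, -4,  1]
  [ 0,  0, -4]
(up to reordering of blocks).

Per-block formulas:
  For a 3×3 Jordan block J_3(-4): exp(t · J_3(-4)) = e^(-4t)·(I + t·N + (t^2/2)·N^2), where N is the 3×3 nilpotent shift.

After assembling e^{tJ} and conjugating by P, we get:

e^{tB} =
  [t^2*exp(-4*t) + 3*t*exp(-4*t) + exp(-4*t), -t^2*exp(-4*t)/2 - 2*t*exp(-4*t), -t^2*exp(-4*t) - 3*t*exp(-4*t)]
  [-4*t*exp(-4*t), 2*t*exp(-4*t) + exp(-4*t), 4*t*exp(-4*t)]
  [t^2*exp(-4*t) + 5*t*exp(-4*t), -t^2*exp(-4*t)/2 - 3*t*exp(-4*t), -t^2*exp(-4*t) - 5*t*exp(-4*t) + exp(-4*t)]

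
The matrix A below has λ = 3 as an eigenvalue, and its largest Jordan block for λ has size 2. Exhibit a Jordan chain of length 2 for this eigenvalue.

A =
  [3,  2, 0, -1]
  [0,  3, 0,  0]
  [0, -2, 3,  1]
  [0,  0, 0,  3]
A Jordan chain for λ = 3 of length 2:
v_1 = (2, 0, -2, 0)ᵀ
v_2 = (0, 1, 0, 0)ᵀ

Let N = A − (3)·I. We want v_2 with N^2 v_2 = 0 but N^1 v_2 ≠ 0; then v_{j-1} := N · v_j for j = 2, …, 2.

Pick v_2 = (0, 1, 0, 0)ᵀ.
Then v_1 = N · v_2 = (2, 0, -2, 0)ᵀ.

Sanity check: (A − (3)·I) v_1 = (0, 0, 0, 0)ᵀ = 0. ✓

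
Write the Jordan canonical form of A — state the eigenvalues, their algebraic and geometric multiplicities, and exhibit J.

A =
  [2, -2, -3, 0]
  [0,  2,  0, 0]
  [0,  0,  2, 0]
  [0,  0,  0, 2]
J_2(2) ⊕ J_1(2) ⊕ J_1(2)

The characteristic polynomial is
  det(x·I − A) = x^4 - 8*x^3 + 24*x^2 - 32*x + 16 = (x - 2)^4

Eigenvalues and multiplicities (the geometric multiplicity of λ is n − rank(A − λI), which equals the number of Jordan blocks for λ):
  λ = 2: algebraic multiplicity = 4, geometric multiplicity = 3

Determining the block sizes for each eigenvalue:
  λ = 2: 3 blocks summing to 4 forces exactly one block of size 2 and the rest size 1 → block sizes [2, 1, 1]

Assembling the blocks gives a Jordan form
J =
  [2, 1, 0, 0]
  [0, 2, 0, 0]
  [0, 0, 2, 0]
  [0, 0, 0, 2]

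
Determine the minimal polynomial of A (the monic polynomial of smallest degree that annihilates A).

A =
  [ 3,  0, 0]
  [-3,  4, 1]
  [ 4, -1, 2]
x^3 - 9*x^2 + 27*x - 27

The characteristic polynomial is χ_A(x) = (x - 3)^3, so the eigenvalues are known. The minimal polynomial is
  m_A(x) = Π_λ (x − λ)^{k_λ}
where k_λ is the size of the *largest* Jordan block for λ (equivalently, the smallest k with (A − λI)^k v = 0 for every generalised eigenvector v of λ).

  λ = 3: largest Jordan block has size 3, contributing (x − 3)^3

So m_A(x) = (x - 3)^3 = x^3 - 9*x^2 + 27*x - 27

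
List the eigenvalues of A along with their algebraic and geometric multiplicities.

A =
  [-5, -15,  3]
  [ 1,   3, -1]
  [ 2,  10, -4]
λ = -2: alg = 3, geom = 2

Step 1 — factor the characteristic polynomial to read off the algebraic multiplicities:
  χ_A(x) = (x + 2)^3

Step 2 — compute geometric multiplicities via the rank-nullity identity g(λ) = n − rank(A − λI):
  rank(A − (-2)·I) = 1, so dim ker(A − (-2)·I) = n − 1 = 2

Summary:
  λ = -2: algebraic multiplicity = 3, geometric multiplicity = 2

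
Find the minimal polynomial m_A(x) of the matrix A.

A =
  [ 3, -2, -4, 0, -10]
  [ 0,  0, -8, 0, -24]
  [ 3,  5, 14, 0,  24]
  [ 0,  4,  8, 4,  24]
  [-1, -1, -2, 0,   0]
x^3 - 13*x^2 + 56*x - 80

The characteristic polynomial is χ_A(x) = (x - 5)*(x - 4)^4, so the eigenvalues are known. The minimal polynomial is
  m_A(x) = Π_λ (x − λ)^{k_λ}
where k_λ is the size of the *largest* Jordan block for λ (equivalently, the smallest k with (A − λI)^k v = 0 for every generalised eigenvector v of λ).

  λ = 4: largest Jordan block has size 2, contributing (x − 4)^2
  λ = 5: largest Jordan block has size 1, contributing (x − 5)

So m_A(x) = (x - 5)*(x - 4)^2 = x^3 - 13*x^2 + 56*x - 80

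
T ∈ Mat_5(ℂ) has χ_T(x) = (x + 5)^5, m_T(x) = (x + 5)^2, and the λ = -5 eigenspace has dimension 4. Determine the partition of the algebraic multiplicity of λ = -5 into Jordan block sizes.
Block sizes for λ = -5: [2, 1, 1, 1]

Step 1 — from the characteristic polynomial, algebraic multiplicity of λ = -5 is 5. From dim ker(T − (-5)·I) = 4, there are exactly 4 Jordan blocks for λ = -5.
Step 2 — from the minimal polynomial, the factor (x + 5)^2 tells us the largest block for λ = -5 has size 2.
Step 3 — with total size 5, 4 blocks, and largest block 2, the block sizes (in nonincreasing order) are [2, 1, 1, 1].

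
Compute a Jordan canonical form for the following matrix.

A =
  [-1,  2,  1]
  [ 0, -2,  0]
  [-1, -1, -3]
J_3(-2)

The characteristic polynomial is
  det(x·I − A) = x^3 + 6*x^2 + 12*x + 8 = (x + 2)^3

Eigenvalues and multiplicities (the geometric multiplicity of λ is n − rank(A − λI), which equals the number of Jordan blocks for λ):
  λ = -2: algebraic multiplicity = 3, geometric multiplicity = 1

Determining the block sizes for each eigenvalue:
  λ = -2: one block (gm = 1), so the single block has size am = 3 → block sizes [3]

Assembling the blocks gives a Jordan form
J =
  [-2,  1,  0]
  [ 0, -2,  1]
  [ 0,  0, -2]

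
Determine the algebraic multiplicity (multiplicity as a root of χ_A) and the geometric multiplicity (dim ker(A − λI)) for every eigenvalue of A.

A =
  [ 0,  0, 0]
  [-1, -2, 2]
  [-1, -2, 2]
λ = 0: alg = 3, geom = 2

Step 1 — factor the characteristic polynomial to read off the algebraic multiplicities:
  χ_A(x) = x^3

Step 2 — compute geometric multiplicities via the rank-nullity identity g(λ) = n − rank(A − λI):
  rank(A − (0)·I) = 1, so dim ker(A − (0)·I) = n − 1 = 2

Summary:
  λ = 0: algebraic multiplicity = 3, geometric multiplicity = 2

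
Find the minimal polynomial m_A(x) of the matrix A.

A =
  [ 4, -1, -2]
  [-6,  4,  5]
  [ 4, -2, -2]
x^3 - 6*x^2 + 12*x - 8

The characteristic polynomial is χ_A(x) = (x - 2)^3, so the eigenvalues are known. The minimal polynomial is
  m_A(x) = Π_λ (x − λ)^{k_λ}
where k_λ is the size of the *largest* Jordan block for λ (equivalently, the smallest k with (A − λI)^k v = 0 for every generalised eigenvector v of λ).

  λ = 2: largest Jordan block has size 3, contributing (x − 2)^3

So m_A(x) = (x - 2)^3 = x^3 - 6*x^2 + 12*x - 8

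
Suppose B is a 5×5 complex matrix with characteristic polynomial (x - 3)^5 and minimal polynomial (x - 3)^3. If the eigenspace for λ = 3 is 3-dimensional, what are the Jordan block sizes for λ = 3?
Block sizes for λ = 3: [3, 1, 1]

Step 1 — from the characteristic polynomial, algebraic multiplicity of λ = 3 is 5. From dim ker(B − (3)·I) = 3, there are exactly 3 Jordan blocks for λ = 3.
Step 2 — from the minimal polynomial, the factor (x − 3)^3 tells us the largest block for λ = 3 has size 3.
Step 3 — with total size 5, 3 blocks, and largest block 3, the block sizes (in nonincreasing order) are [3, 1, 1].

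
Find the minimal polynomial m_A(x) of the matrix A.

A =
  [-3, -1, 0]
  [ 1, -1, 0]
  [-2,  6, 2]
x^3 + 2*x^2 - 4*x - 8

The characteristic polynomial is χ_A(x) = (x - 2)*(x + 2)^2, so the eigenvalues are known. The minimal polynomial is
  m_A(x) = Π_λ (x − λ)^{k_λ}
where k_λ is the size of the *largest* Jordan block for λ (equivalently, the smallest k with (A − λI)^k v = 0 for every generalised eigenvector v of λ).

  λ = -2: largest Jordan block has size 2, contributing (x + 2)^2
  λ = 2: largest Jordan block has size 1, contributing (x − 2)

So m_A(x) = (x - 2)*(x + 2)^2 = x^3 + 2*x^2 - 4*x - 8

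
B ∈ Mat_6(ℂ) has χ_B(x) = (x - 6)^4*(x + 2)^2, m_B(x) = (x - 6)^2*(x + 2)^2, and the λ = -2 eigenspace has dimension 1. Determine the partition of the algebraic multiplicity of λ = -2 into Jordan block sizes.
Block sizes for λ = -2: [2]

Step 1 — from the characteristic polynomial, algebraic multiplicity of λ = -2 is 2. From dim ker(B − (-2)·I) = 1, there are exactly 1 Jordan blocks for λ = -2.
Step 2 — from the minimal polynomial, the factor (x + 2)^2 tells us the largest block for λ = -2 has size 2.
Step 3 — with total size 2, 1 blocks, and largest block 2, the block sizes (in nonincreasing order) are [2].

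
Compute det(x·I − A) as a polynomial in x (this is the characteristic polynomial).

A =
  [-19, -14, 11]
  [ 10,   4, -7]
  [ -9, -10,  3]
x^3 + 12*x^2 + 48*x + 64

Expanding det(x·I − A) (e.g. by cofactor expansion or by noting that A is similar to its Jordan form J, which has the same characteristic polynomial as A) gives
  χ_A(x) = x^3 + 12*x^2 + 48*x + 64
which factors as (x + 4)^3. The eigenvalues (with algebraic multiplicities) are λ = -4 with multiplicity 3.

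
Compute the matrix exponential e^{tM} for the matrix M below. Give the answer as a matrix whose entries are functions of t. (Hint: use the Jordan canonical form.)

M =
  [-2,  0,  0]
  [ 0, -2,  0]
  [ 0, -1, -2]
e^{tM} =
  [exp(-2*t), 0, 0]
  [0, exp(-2*t), 0]
  [0, -t*exp(-2*t), exp(-2*t)]

Strategy: write M = P · J · P⁻¹ where J is a Jordan canonical form, so e^{tM} = P · e^{tJ} · P⁻¹, and e^{tJ} can be computed block-by-block.

M has Jordan form
J =
  [-2,  1,  0]
  [ 0, -2,  0]
  [ 0,  0, -2]
(up to reordering of blocks).

Per-block formulas:
  For a 2×2 Jordan block J_2(-2): exp(t · J_2(-2)) = e^(-2t)·(I + t·N), where N is the 2×2 nilpotent shift.
  For a 1×1 block at λ = -2: exp(t · [-2]) = [e^(-2t)].

After assembling e^{tJ} and conjugating by P, we get:

e^{tM} =
  [exp(-2*t), 0, 0]
  [0, exp(-2*t), 0]
  [0, -t*exp(-2*t), exp(-2*t)]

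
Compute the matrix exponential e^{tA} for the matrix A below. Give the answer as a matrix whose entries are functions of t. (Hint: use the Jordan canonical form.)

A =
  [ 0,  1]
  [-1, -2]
e^{tA} =
  [t*exp(-t) + exp(-t), t*exp(-t)]
  [-t*exp(-t), -t*exp(-t) + exp(-t)]

Strategy: write A = P · J · P⁻¹ where J is a Jordan canonical form, so e^{tA} = P · e^{tJ} · P⁻¹, and e^{tJ} can be computed block-by-block.

A has Jordan form
J =
  [-1,  1]
  [ 0, -1]
(up to reordering of blocks).

Per-block formulas:
  For a 2×2 Jordan block J_2(-1): exp(t · J_2(-1)) = e^(-1t)·(I + t·N), where N is the 2×2 nilpotent shift.

After assembling e^{tJ} and conjugating by P, we get:

e^{tA} =
  [t*exp(-t) + exp(-t), t*exp(-t)]
  [-t*exp(-t), -t*exp(-t) + exp(-t)]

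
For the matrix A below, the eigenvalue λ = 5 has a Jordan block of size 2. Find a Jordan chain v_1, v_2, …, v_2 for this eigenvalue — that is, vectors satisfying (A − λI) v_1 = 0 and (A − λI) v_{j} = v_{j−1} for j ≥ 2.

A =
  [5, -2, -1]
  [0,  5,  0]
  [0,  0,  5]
A Jordan chain for λ = 5 of length 2:
v_1 = (-2, 0, 0)ᵀ
v_2 = (0, 1, 0)ᵀ

Let N = A − (5)·I. We want v_2 with N^2 v_2 = 0 but N^1 v_2 ≠ 0; then v_{j-1} := N · v_j for j = 2, …, 2.

Pick v_2 = (0, 1, 0)ᵀ.
Then v_1 = N · v_2 = (-2, 0, 0)ᵀ.

Sanity check: (A − (5)·I) v_1 = (0, 0, 0)ᵀ = 0. ✓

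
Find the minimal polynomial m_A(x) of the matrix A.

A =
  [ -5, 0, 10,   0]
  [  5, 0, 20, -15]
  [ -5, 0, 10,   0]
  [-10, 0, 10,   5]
x^2 - 5*x

The characteristic polynomial is χ_A(x) = x^2*(x - 5)^2, so the eigenvalues are known. The minimal polynomial is
  m_A(x) = Π_λ (x − λ)^{k_λ}
where k_λ is the size of the *largest* Jordan block for λ (equivalently, the smallest k with (A − λI)^k v = 0 for every generalised eigenvector v of λ).

  λ = 0: largest Jordan block has size 1, contributing (x − 0)
  λ = 5: largest Jordan block has size 1, contributing (x − 5)

So m_A(x) = x*(x - 5) = x^2 - 5*x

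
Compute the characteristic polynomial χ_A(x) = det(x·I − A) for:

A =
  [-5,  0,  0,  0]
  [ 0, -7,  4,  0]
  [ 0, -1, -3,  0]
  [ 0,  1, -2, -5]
x^4 + 20*x^3 + 150*x^2 + 500*x + 625

Expanding det(x·I − A) (e.g. by cofactor expansion or by noting that A is similar to its Jordan form J, which has the same characteristic polynomial as A) gives
  χ_A(x) = x^4 + 20*x^3 + 150*x^2 + 500*x + 625
which factors as (x + 5)^4. The eigenvalues (with algebraic multiplicities) are λ = -5 with multiplicity 4.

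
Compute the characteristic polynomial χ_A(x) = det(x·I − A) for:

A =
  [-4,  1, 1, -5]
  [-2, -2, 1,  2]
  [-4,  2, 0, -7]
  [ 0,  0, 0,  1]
x^4 + 5*x^3 + 6*x^2 - 4*x - 8

Expanding det(x·I − A) (e.g. by cofactor expansion or by noting that A is similar to its Jordan form J, which has the same characteristic polynomial as A) gives
  χ_A(x) = x^4 + 5*x^3 + 6*x^2 - 4*x - 8
which factors as (x - 1)*(x + 2)^3. The eigenvalues (with algebraic multiplicities) are λ = -2 with multiplicity 3, λ = 1 with multiplicity 1.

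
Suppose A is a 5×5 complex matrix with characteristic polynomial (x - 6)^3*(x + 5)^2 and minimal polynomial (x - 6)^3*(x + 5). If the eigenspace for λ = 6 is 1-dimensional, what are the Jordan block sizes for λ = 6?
Block sizes for λ = 6: [3]

Step 1 — from the characteristic polynomial, algebraic multiplicity of λ = 6 is 3. From dim ker(A − (6)·I) = 1, there are exactly 1 Jordan blocks for λ = 6.
Step 2 — from the minimal polynomial, the factor (x − 6)^3 tells us the largest block for λ = 6 has size 3.
Step 3 — with total size 3, 1 blocks, and largest block 3, the block sizes (in nonincreasing order) are [3].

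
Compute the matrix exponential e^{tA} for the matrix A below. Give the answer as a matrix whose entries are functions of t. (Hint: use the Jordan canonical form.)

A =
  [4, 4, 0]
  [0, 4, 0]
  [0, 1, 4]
e^{tA} =
  [exp(4*t), 4*t*exp(4*t), 0]
  [0, exp(4*t), 0]
  [0, t*exp(4*t), exp(4*t)]

Strategy: write A = P · J · P⁻¹ where J is a Jordan canonical form, so e^{tA} = P · e^{tJ} · P⁻¹, and e^{tJ} can be computed block-by-block.

A has Jordan form
J =
  [4, 1, 0]
  [0, 4, 0]
  [0, 0, 4]
(up to reordering of blocks).

Per-block formulas:
  For a 1×1 block at λ = 4: exp(t · [4]) = [e^(4t)].
  For a 2×2 Jordan block J_2(4): exp(t · J_2(4)) = e^(4t)·(I + t·N), where N is the 2×2 nilpotent shift.

After assembling e^{tJ} and conjugating by P, we get:

e^{tA} =
  [exp(4*t), 4*t*exp(4*t), 0]
  [0, exp(4*t), 0]
  [0, t*exp(4*t), exp(4*t)]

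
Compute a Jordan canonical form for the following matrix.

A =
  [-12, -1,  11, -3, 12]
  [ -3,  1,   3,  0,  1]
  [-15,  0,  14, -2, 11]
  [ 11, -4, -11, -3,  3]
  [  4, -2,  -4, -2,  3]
J_1(-1) ⊕ J_3(1) ⊕ J_1(1)

The characteristic polynomial is
  det(x·I − A) = x^5 - 3*x^4 + 2*x^3 + 2*x^2 - 3*x + 1 = (x - 1)^4*(x + 1)

Eigenvalues and multiplicities (the geometric multiplicity of λ is n − rank(A − λI), which equals the number of Jordan blocks for λ):
  λ = -1: algebraic multiplicity = 1, geometric multiplicity = 1
  λ = 1: algebraic multiplicity = 4, geometric multiplicity = 2

Determining the block sizes for each eigenvalue:
  λ = -1: one block (gm = 1), so the single block has size am = 1 → block sizes [1]
  λ = 1: with am = 4 and gm = 2, the partition is not yet determined (e.g. several partitions of 4 into 2 parts exist). Let N = A − (1)·I. Computing rank(N^1) = 3, rank(N^2) = 2, rank(N^3) = 1; the number of blocks of size ≥ j is rank(N^{j−1}) − rank(N^j), giving [2, 1, 1]. So we have 1 block(s) of size 3, 1 block(s) of size 1 → block sizes [3, 1]

Assembling the blocks gives a Jordan form
J =
  [-1, 0, 0, 0, 0]
  [ 0, 1, 1, 0, 0]
  [ 0, 0, 1, 1, 0]
  [ 0, 0, 0, 1, 0]
  [ 0, 0, 0, 0, 1]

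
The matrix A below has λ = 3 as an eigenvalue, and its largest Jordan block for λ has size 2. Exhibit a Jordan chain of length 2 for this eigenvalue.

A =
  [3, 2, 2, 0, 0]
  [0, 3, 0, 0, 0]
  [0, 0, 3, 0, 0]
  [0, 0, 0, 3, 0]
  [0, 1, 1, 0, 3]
A Jordan chain for λ = 3 of length 2:
v_1 = (2, 0, 0, 0, 1)ᵀ
v_2 = (0, 1, 0, 0, 0)ᵀ

Let N = A − (3)·I. We want v_2 with N^2 v_2 = 0 but N^1 v_2 ≠ 0; then v_{j-1} := N · v_j for j = 2, …, 2.

Pick v_2 = (0, 1, 0, 0, 0)ᵀ.
Then v_1 = N · v_2 = (2, 0, 0, 0, 1)ᵀ.

Sanity check: (A − (3)·I) v_1 = (0, 0, 0, 0, 0)ᵀ = 0. ✓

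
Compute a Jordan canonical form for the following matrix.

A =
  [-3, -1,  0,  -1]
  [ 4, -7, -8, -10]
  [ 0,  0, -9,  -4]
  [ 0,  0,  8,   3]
J_2(-5) ⊕ J_1(-5) ⊕ J_1(-1)

The characteristic polynomial is
  det(x·I − A) = x^4 + 16*x^3 + 90*x^2 + 200*x + 125 = (x + 1)*(x + 5)^3

Eigenvalues and multiplicities (the geometric multiplicity of λ is n − rank(A − λI), which equals the number of Jordan blocks for λ):
  λ = -5: algebraic multiplicity = 3, geometric multiplicity = 2
  λ = -1: algebraic multiplicity = 1, geometric multiplicity = 1

Determining the block sizes for each eigenvalue:
  λ = -5: 2 blocks summing to 3 forces exactly one block of size 2 and the rest size 1 → block sizes [2, 1]
  λ = -1: one block (gm = 1), so the single block has size am = 1 → block sizes [1]

Assembling the blocks gives a Jordan form
J =
  [-5,  1,  0,  0]
  [ 0, -5,  0,  0]
  [ 0,  0, -5,  0]
  [ 0,  0,  0, -1]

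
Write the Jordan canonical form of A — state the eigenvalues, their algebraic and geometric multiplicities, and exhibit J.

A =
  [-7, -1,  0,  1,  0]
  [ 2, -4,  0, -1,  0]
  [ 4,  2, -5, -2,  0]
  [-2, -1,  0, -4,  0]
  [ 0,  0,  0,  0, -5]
J_2(-5) ⊕ J_1(-5) ⊕ J_1(-5) ⊕ J_1(-5)

The characteristic polynomial is
  det(x·I − A) = x^5 + 25*x^4 + 250*x^3 + 1250*x^2 + 3125*x + 3125 = (x + 5)^5

Eigenvalues and multiplicities (the geometric multiplicity of λ is n − rank(A − λI), which equals the number of Jordan blocks for λ):
  λ = -5: algebraic multiplicity = 5, geometric multiplicity = 4

Determining the block sizes for each eigenvalue:
  λ = -5: 4 blocks summing to 5 forces exactly one block of size 2 and the rest size 1 → block sizes [2, 1, 1, 1]

Assembling the blocks gives a Jordan form
J =
  [-5,  1,  0,  0,  0]
  [ 0, -5,  0,  0,  0]
  [ 0,  0, -5,  0,  0]
  [ 0,  0,  0, -5,  0]
  [ 0,  0,  0,  0, -5]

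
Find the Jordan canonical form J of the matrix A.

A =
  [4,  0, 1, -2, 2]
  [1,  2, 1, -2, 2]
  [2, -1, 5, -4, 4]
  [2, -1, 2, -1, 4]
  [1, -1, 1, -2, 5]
J_3(3) ⊕ J_1(3) ⊕ J_1(3)

The characteristic polynomial is
  det(x·I − A) = x^5 - 15*x^4 + 90*x^3 - 270*x^2 + 405*x - 243 = (x - 3)^5

Eigenvalues and multiplicities (the geometric multiplicity of λ is n − rank(A − λI), which equals the number of Jordan blocks for λ):
  λ = 3: algebraic multiplicity = 5, geometric multiplicity = 3

Determining the block sizes for each eigenvalue:
  λ = 3: with am = 5 and gm = 3, the partition is not yet determined (e.g. several partitions of 5 into 3 parts exist). Let N = A − (3)·I. Computing rank(N^1) = 2, rank(N^2) = 1, rank(N^3) = 0; the number of blocks of size ≥ j is rank(N^{j−1}) − rank(N^j), giving [3, 1, 1]. So we have 1 block(s) of size 3, 2 block(s) of size 1 → block sizes [3, 1, 1]

Assembling the blocks gives a Jordan form
J =
  [3, 1, 0, 0, 0]
  [0, 3, 1, 0, 0]
  [0, 0, 3, 0, 0]
  [0, 0, 0, 3, 0]
  [0, 0, 0, 0, 3]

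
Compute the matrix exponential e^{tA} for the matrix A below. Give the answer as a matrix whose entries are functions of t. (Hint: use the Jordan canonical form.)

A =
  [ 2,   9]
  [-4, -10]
e^{tA} =
  [6*t*exp(-4*t) + exp(-4*t), 9*t*exp(-4*t)]
  [-4*t*exp(-4*t), -6*t*exp(-4*t) + exp(-4*t)]

Strategy: write A = P · J · P⁻¹ where J is a Jordan canonical form, so e^{tA} = P · e^{tJ} · P⁻¹, and e^{tJ} can be computed block-by-block.

A has Jordan form
J =
  [-4,  1]
  [ 0, -4]
(up to reordering of blocks).

Per-block formulas:
  For a 2×2 Jordan block J_2(-4): exp(t · J_2(-4)) = e^(-4t)·(I + t·N), where N is the 2×2 nilpotent shift.

After assembling e^{tJ} and conjugating by P, we get:

e^{tA} =
  [6*t*exp(-4*t) + exp(-4*t), 9*t*exp(-4*t)]
  [-4*t*exp(-4*t), -6*t*exp(-4*t) + exp(-4*t)]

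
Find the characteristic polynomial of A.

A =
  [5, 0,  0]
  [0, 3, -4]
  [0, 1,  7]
x^3 - 15*x^2 + 75*x - 125

Expanding det(x·I − A) (e.g. by cofactor expansion or by noting that A is similar to its Jordan form J, which has the same characteristic polynomial as A) gives
  χ_A(x) = x^3 - 15*x^2 + 75*x - 125
which factors as (x - 5)^3. The eigenvalues (with algebraic multiplicities) are λ = 5 with multiplicity 3.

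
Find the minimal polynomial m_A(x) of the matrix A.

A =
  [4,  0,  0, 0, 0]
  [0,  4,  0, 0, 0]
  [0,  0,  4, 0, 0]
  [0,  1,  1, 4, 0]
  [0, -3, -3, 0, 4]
x^2 - 8*x + 16

The characteristic polynomial is χ_A(x) = (x - 4)^5, so the eigenvalues are known. The minimal polynomial is
  m_A(x) = Π_λ (x − λ)^{k_λ}
where k_λ is the size of the *largest* Jordan block for λ (equivalently, the smallest k with (A − λI)^k v = 0 for every generalised eigenvector v of λ).

  λ = 4: largest Jordan block has size 2, contributing (x − 4)^2

So m_A(x) = (x - 4)^2 = x^2 - 8*x + 16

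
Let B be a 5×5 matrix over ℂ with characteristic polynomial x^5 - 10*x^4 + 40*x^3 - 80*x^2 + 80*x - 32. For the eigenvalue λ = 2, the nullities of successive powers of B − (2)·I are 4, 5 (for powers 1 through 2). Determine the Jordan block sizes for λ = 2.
Block sizes for λ = 2: [2, 1, 1, 1]

From the dimensions of kernels of powers, the number of Jordan blocks of size at least j is d_j − d_{j−1} where d_j = dim ker(N^j) (with d_0 = 0). Computing the differences gives [4, 1].
The number of blocks of size exactly k is (#blocks of size ≥ k) − (#blocks of size ≥ k + 1), so the partition is: 3 block(s) of size 1, 1 block(s) of size 2.
In nonincreasing order the block sizes are [2, 1, 1, 1].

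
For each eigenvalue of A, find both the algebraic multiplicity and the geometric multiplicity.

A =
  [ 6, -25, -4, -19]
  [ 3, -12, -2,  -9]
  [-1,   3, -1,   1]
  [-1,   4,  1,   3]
λ = -1: alg = 4, geom = 2

Step 1 — factor the characteristic polynomial to read off the algebraic multiplicities:
  χ_A(x) = (x + 1)^4

Step 2 — compute geometric multiplicities via the rank-nullity identity g(λ) = n − rank(A − λI):
  rank(A − (-1)·I) = 2, so dim ker(A − (-1)·I) = n − 2 = 2

Summary:
  λ = -1: algebraic multiplicity = 4, geometric multiplicity = 2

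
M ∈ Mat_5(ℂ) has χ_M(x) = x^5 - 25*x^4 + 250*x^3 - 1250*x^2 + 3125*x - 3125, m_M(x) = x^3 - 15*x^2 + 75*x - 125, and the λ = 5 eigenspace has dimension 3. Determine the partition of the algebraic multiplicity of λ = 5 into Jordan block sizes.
Block sizes for λ = 5: [3, 1, 1]

Step 1 — from the characteristic polynomial, algebraic multiplicity of λ = 5 is 5. From dim ker(M − (5)·I) = 3, there are exactly 3 Jordan blocks for λ = 5.
Step 2 — from the minimal polynomial, the factor (x − 5)^3 tells us the largest block for λ = 5 has size 3.
Step 3 — with total size 5, 3 blocks, and largest block 3, the block sizes (in nonincreasing order) are [3, 1, 1].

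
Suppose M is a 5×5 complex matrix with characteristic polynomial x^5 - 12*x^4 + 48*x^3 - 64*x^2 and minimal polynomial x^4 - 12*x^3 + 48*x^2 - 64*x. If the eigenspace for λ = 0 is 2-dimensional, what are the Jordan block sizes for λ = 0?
Block sizes for λ = 0: [1, 1]

Step 1 — from the characteristic polynomial, algebraic multiplicity of λ = 0 is 2. From dim ker(M − (0)·I) = 2, there are exactly 2 Jordan blocks for λ = 0.
Step 2 — from the minimal polynomial, the factor (x − 0) tells us the largest block for λ = 0 has size 1.
Step 3 — with total size 2, 2 blocks, and largest block 1, the block sizes (in nonincreasing order) are [1, 1].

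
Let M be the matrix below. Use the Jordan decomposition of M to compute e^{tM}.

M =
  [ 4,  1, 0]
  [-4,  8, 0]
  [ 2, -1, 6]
e^{tM} =
  [-2*t*exp(6*t) + exp(6*t), t*exp(6*t), 0]
  [-4*t*exp(6*t), 2*t*exp(6*t) + exp(6*t), 0]
  [2*t*exp(6*t), -t*exp(6*t), exp(6*t)]

Strategy: write M = P · J · P⁻¹ where J is a Jordan canonical form, so e^{tM} = P · e^{tJ} · P⁻¹, and e^{tJ} can be computed block-by-block.

M has Jordan form
J =
  [6, 1, 0]
  [0, 6, 0]
  [0, 0, 6]
(up to reordering of blocks).

Per-block formulas:
  For a 1×1 block at λ = 6: exp(t · [6]) = [e^(6t)].
  For a 2×2 Jordan block J_2(6): exp(t · J_2(6)) = e^(6t)·(I + t·N), where N is the 2×2 nilpotent shift.

After assembling e^{tJ} and conjugating by P, we get:

e^{tM} =
  [-2*t*exp(6*t) + exp(6*t), t*exp(6*t), 0]
  [-4*t*exp(6*t), 2*t*exp(6*t) + exp(6*t), 0]
  [2*t*exp(6*t), -t*exp(6*t), exp(6*t)]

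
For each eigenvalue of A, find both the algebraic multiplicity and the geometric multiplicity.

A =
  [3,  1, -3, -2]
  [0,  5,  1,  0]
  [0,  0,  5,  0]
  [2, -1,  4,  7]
λ = 5: alg = 4, geom = 2

Step 1 — factor the characteristic polynomial to read off the algebraic multiplicities:
  χ_A(x) = (x - 5)^4

Step 2 — compute geometric multiplicities via the rank-nullity identity g(λ) = n − rank(A − λI):
  rank(A − (5)·I) = 2, so dim ker(A − (5)·I) = n − 2 = 2

Summary:
  λ = 5: algebraic multiplicity = 4, geometric multiplicity = 2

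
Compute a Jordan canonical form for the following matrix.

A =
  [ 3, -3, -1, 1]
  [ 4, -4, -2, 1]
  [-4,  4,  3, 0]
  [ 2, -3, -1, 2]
J_3(1) ⊕ J_1(1)

The characteristic polynomial is
  det(x·I − A) = x^4 - 4*x^3 + 6*x^2 - 4*x + 1 = (x - 1)^4

Eigenvalues and multiplicities (the geometric multiplicity of λ is n − rank(A − λI), which equals the number of Jordan blocks for λ):
  λ = 1: algebraic multiplicity = 4, geometric multiplicity = 2

Determining the block sizes for each eigenvalue:
  λ = 1: with am = 4 and gm = 2, the partition is not yet determined (e.g. several partitions of 4 into 2 parts exist). Let N = A − (1)·I. Computing rank(N^1) = 2, rank(N^2) = 1, rank(N^3) = 0; the number of blocks of size ≥ j is rank(N^{j−1}) − rank(N^j), giving [2, 1, 1]. So we have 1 block(s) of size 3, 1 block(s) of size 1 → block sizes [3, 1]

Assembling the blocks gives a Jordan form
J =
  [1, 1, 0, 0]
  [0, 1, 1, 0]
  [0, 0, 1, 0]
  [0, 0, 0, 1]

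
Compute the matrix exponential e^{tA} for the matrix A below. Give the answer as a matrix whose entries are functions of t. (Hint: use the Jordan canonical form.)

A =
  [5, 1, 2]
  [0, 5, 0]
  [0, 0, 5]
e^{tA} =
  [exp(5*t), t*exp(5*t), 2*t*exp(5*t)]
  [0, exp(5*t), 0]
  [0, 0, exp(5*t)]

Strategy: write A = P · J · P⁻¹ where J is a Jordan canonical form, so e^{tA} = P · e^{tJ} · P⁻¹, and e^{tJ} can be computed block-by-block.

A has Jordan form
J =
  [5, 1, 0]
  [0, 5, 0]
  [0, 0, 5]
(up to reordering of blocks).

Per-block formulas:
  For a 2×2 Jordan block J_2(5): exp(t · J_2(5)) = e^(5t)·(I + t·N), where N is the 2×2 nilpotent shift.
  For a 1×1 block at λ = 5: exp(t · [5]) = [e^(5t)].

After assembling e^{tJ} and conjugating by P, we get:

e^{tA} =
  [exp(5*t), t*exp(5*t), 2*t*exp(5*t)]
  [0, exp(5*t), 0]
  [0, 0, exp(5*t)]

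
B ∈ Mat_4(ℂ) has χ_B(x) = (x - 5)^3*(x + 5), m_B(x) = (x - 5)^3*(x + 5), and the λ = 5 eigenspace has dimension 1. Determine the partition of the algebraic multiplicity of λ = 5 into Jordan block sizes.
Block sizes for λ = 5: [3]

Step 1 — from the characteristic polynomial, algebraic multiplicity of λ = 5 is 3. From dim ker(B − (5)·I) = 1, there are exactly 1 Jordan blocks for λ = 5.
Step 2 — from the minimal polynomial, the factor (x − 5)^3 tells us the largest block for λ = 5 has size 3.
Step 3 — with total size 3, 1 blocks, and largest block 3, the block sizes (in nonincreasing order) are [3].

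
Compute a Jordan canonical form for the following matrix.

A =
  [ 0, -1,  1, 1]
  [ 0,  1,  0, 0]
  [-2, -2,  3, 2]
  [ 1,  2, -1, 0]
J_3(1) ⊕ J_1(1)

The characteristic polynomial is
  det(x·I − A) = x^4 - 4*x^3 + 6*x^2 - 4*x + 1 = (x - 1)^4

Eigenvalues and multiplicities (the geometric multiplicity of λ is n − rank(A − λI), which equals the number of Jordan blocks for λ):
  λ = 1: algebraic multiplicity = 4, geometric multiplicity = 2

Determining the block sizes for each eigenvalue:
  λ = 1: with am = 4 and gm = 2, the partition is not yet determined (e.g. several partitions of 4 into 2 parts exist). Let N = A − (1)·I. Computing rank(N^1) = 2, rank(N^2) = 1, rank(N^3) = 0; the number of blocks of size ≥ j is rank(N^{j−1}) − rank(N^j), giving [2, 1, 1]. So we have 1 block(s) of size 3, 1 block(s) of size 1 → block sizes [3, 1]

Assembling the blocks gives a Jordan form
J =
  [1, 1, 0, 0]
  [0, 1, 1, 0]
  [0, 0, 1, 0]
  [0, 0, 0, 1]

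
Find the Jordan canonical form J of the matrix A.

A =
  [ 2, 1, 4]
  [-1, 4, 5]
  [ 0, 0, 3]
J_3(3)

The characteristic polynomial is
  det(x·I − A) = x^3 - 9*x^2 + 27*x - 27 = (x - 3)^3

Eigenvalues and multiplicities (the geometric multiplicity of λ is n − rank(A − λI), which equals the number of Jordan blocks for λ):
  λ = 3: algebraic multiplicity = 3, geometric multiplicity = 1

Determining the block sizes for each eigenvalue:
  λ = 3: one block (gm = 1), so the single block has size am = 3 → block sizes [3]

Assembling the blocks gives a Jordan form
J =
  [3, 1, 0]
  [0, 3, 1]
  [0, 0, 3]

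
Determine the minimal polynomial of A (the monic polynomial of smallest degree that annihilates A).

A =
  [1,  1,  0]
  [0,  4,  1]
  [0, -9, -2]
x^3 - 3*x^2 + 3*x - 1

The characteristic polynomial is χ_A(x) = (x - 1)^3, so the eigenvalues are known. The minimal polynomial is
  m_A(x) = Π_λ (x − λ)^{k_λ}
where k_λ is the size of the *largest* Jordan block for λ (equivalently, the smallest k with (A − λI)^k v = 0 for every generalised eigenvector v of λ).

  λ = 1: largest Jordan block has size 3, contributing (x − 1)^3

So m_A(x) = (x - 1)^3 = x^3 - 3*x^2 + 3*x - 1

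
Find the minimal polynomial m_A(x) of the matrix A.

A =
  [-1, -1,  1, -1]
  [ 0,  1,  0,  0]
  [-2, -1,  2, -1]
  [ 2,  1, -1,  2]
x^2 - 2*x + 1

The characteristic polynomial is χ_A(x) = (x - 1)^4, so the eigenvalues are known. The minimal polynomial is
  m_A(x) = Π_λ (x − λ)^{k_λ}
where k_λ is the size of the *largest* Jordan block for λ (equivalently, the smallest k with (A − λI)^k v = 0 for every generalised eigenvector v of λ).

  λ = 1: largest Jordan block has size 2, contributing (x − 1)^2

So m_A(x) = (x - 1)^2 = x^2 - 2*x + 1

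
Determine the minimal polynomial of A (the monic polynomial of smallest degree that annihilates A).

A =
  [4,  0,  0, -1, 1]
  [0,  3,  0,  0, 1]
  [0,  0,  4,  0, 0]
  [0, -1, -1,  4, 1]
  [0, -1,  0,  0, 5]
x^3 - 12*x^2 + 48*x - 64

The characteristic polynomial is χ_A(x) = (x - 4)^5, so the eigenvalues are known. The minimal polynomial is
  m_A(x) = Π_λ (x − λ)^{k_λ}
where k_λ is the size of the *largest* Jordan block for λ (equivalently, the smallest k with (A − λI)^k v = 0 for every generalised eigenvector v of λ).

  λ = 4: largest Jordan block has size 3, contributing (x − 4)^3

So m_A(x) = (x - 4)^3 = x^3 - 12*x^2 + 48*x - 64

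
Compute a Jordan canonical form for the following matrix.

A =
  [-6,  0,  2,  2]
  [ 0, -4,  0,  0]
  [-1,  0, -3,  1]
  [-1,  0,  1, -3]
J_2(-4) ⊕ J_1(-4) ⊕ J_1(-4)

The characteristic polynomial is
  det(x·I − A) = x^4 + 16*x^3 + 96*x^2 + 256*x + 256 = (x + 4)^4

Eigenvalues and multiplicities (the geometric multiplicity of λ is n − rank(A − λI), which equals the number of Jordan blocks for λ):
  λ = -4: algebraic multiplicity = 4, geometric multiplicity = 3

Determining the block sizes for each eigenvalue:
  λ = -4: 3 blocks summing to 4 forces exactly one block of size 2 and the rest size 1 → block sizes [2, 1, 1]

Assembling the blocks gives a Jordan form
J =
  [-4,  1,  0,  0]
  [ 0, -4,  0,  0]
  [ 0,  0, -4,  0]
  [ 0,  0,  0, -4]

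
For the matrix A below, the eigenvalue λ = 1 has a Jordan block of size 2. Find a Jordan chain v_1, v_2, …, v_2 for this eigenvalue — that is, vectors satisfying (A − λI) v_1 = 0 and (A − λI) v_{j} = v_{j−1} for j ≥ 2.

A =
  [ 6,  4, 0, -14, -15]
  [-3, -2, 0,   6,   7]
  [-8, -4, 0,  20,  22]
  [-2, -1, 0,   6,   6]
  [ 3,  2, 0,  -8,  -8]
A Jordan chain for λ = 1 of length 2:
v_1 = (15, -6, -18, -6, 9)ᵀ
v_2 = (1, -1, -6, -1, 0)ᵀ

Let N = A − (1)·I. We want v_2 with N^2 v_2 = 0 but N^1 v_2 ≠ 0; then v_{j-1} := N · v_j for j = 2, …, 2.

Pick v_2 = (1, -1, -6, -1, 0)ᵀ.
Then v_1 = N · v_2 = (15, -6, -18, -6, 9)ᵀ.

Sanity check: (A − (1)·I) v_1 = (0, 0, 0, 0, 0)ᵀ = 0. ✓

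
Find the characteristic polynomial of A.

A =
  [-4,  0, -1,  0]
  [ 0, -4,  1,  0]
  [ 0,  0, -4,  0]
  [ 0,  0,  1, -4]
x^4 + 16*x^3 + 96*x^2 + 256*x + 256

Expanding det(x·I − A) (e.g. by cofactor expansion or by noting that A is similar to its Jordan form J, which has the same characteristic polynomial as A) gives
  χ_A(x) = x^4 + 16*x^3 + 96*x^2 + 256*x + 256
which factors as (x + 4)^4. The eigenvalues (with algebraic multiplicities) are λ = -4 with multiplicity 4.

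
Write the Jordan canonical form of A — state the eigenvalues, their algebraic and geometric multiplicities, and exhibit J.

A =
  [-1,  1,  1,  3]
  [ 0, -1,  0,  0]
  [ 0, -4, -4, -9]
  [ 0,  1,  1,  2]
J_3(-1) ⊕ J_1(-1)

The characteristic polynomial is
  det(x·I − A) = x^4 + 4*x^3 + 6*x^2 + 4*x + 1 = (x + 1)^4

Eigenvalues and multiplicities (the geometric multiplicity of λ is n − rank(A − λI), which equals the number of Jordan blocks for λ):
  λ = -1: algebraic multiplicity = 4, geometric multiplicity = 2

Determining the block sizes for each eigenvalue:
  λ = -1: with am = 4 and gm = 2, the partition is not yet determined (e.g. several partitions of 4 into 2 parts exist). Let N = A − (-1)·I. Computing rank(N^1) = 2, rank(N^2) = 1, rank(N^3) = 0; the number of blocks of size ≥ j is rank(N^{j−1}) − rank(N^j), giving [2, 1, 1]. So we have 1 block(s) of size 3, 1 block(s) of size 1 → block sizes [3, 1]

Assembling the blocks gives a Jordan form
J =
  [-1,  1,  0,  0]
  [ 0, -1,  1,  0]
  [ 0,  0, -1,  0]
  [ 0,  0,  0, -1]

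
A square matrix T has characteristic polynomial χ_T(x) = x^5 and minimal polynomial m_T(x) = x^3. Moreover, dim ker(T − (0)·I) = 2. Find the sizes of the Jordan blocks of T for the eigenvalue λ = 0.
Block sizes for λ = 0: [3, 2]

Step 1 — from the characteristic polynomial, algebraic multiplicity of λ = 0 is 5. From dim ker(T − (0)·I) = 2, there are exactly 2 Jordan blocks for λ = 0.
Step 2 — from the minimal polynomial, the factor (x − 0)^3 tells us the largest block for λ = 0 has size 3.
Step 3 — with total size 5, 2 blocks, and largest block 3, the block sizes (in nonincreasing order) are [3, 2].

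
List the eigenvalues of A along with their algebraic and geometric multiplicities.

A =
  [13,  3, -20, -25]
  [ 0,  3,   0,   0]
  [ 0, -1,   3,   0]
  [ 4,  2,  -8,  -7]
λ = 3: alg = 4, geom = 2

Step 1 — factor the characteristic polynomial to read off the algebraic multiplicities:
  χ_A(x) = (x - 3)^4

Step 2 — compute geometric multiplicities via the rank-nullity identity g(λ) = n − rank(A − λI):
  rank(A − (3)·I) = 2, so dim ker(A − (3)·I) = n − 2 = 2

Summary:
  λ = 3: algebraic multiplicity = 4, geometric multiplicity = 2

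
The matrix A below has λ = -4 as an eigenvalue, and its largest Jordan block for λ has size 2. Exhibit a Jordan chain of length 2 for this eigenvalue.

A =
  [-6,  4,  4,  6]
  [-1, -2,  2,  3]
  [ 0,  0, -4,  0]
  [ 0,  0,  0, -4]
A Jordan chain for λ = -4 of length 2:
v_1 = (-2, -1, 0, 0)ᵀ
v_2 = (1, 0, 0, 0)ᵀ

Let N = A − (-4)·I. We want v_2 with N^2 v_2 = 0 but N^1 v_2 ≠ 0; then v_{j-1} := N · v_j for j = 2, …, 2.

Pick v_2 = (1, 0, 0, 0)ᵀ.
Then v_1 = N · v_2 = (-2, -1, 0, 0)ᵀ.

Sanity check: (A − (-4)·I) v_1 = (0, 0, 0, 0)ᵀ = 0. ✓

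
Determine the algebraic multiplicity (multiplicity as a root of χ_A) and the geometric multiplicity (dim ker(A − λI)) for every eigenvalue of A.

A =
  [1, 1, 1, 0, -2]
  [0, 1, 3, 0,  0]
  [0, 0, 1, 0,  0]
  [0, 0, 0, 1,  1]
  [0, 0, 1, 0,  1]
λ = 1: alg = 5, geom = 2

Step 1 — factor the characteristic polynomial to read off the algebraic multiplicities:
  χ_A(x) = (x - 1)^5

Step 2 — compute geometric multiplicities via the rank-nullity identity g(λ) = n − rank(A − λI):
  rank(A − (1)·I) = 3, so dim ker(A − (1)·I) = n − 3 = 2

Summary:
  λ = 1: algebraic multiplicity = 5, geometric multiplicity = 2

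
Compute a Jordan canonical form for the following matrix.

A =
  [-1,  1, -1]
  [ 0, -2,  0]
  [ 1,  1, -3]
J_2(-2) ⊕ J_1(-2)

The characteristic polynomial is
  det(x·I − A) = x^3 + 6*x^2 + 12*x + 8 = (x + 2)^3

Eigenvalues and multiplicities (the geometric multiplicity of λ is n − rank(A − λI), which equals the number of Jordan blocks for λ):
  λ = -2: algebraic multiplicity = 3, geometric multiplicity = 2

Determining the block sizes for each eigenvalue:
  λ = -2: 2 blocks summing to 3 forces exactly one block of size 2 and the rest size 1 → block sizes [2, 1]

Assembling the blocks gives a Jordan form
J =
  [-2,  1,  0]
  [ 0, -2,  0]
  [ 0,  0, -2]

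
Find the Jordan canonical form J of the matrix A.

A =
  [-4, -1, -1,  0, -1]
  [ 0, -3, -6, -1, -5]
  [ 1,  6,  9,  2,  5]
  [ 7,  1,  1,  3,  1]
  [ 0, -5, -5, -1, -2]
J_2(-3) ⊕ J_3(3)

The characteristic polynomial is
  det(x·I − A) = x^5 - 3*x^4 - 18*x^3 + 54*x^2 + 81*x - 243 = (x - 3)^3*(x + 3)^2

Eigenvalues and multiplicities (the geometric multiplicity of λ is n − rank(A − λI), which equals the number of Jordan blocks for λ):
  λ = -3: algebraic multiplicity = 2, geometric multiplicity = 1
  λ = 3: algebraic multiplicity = 3, geometric multiplicity = 1

Determining the block sizes for each eigenvalue:
  λ = -3: one block (gm = 1), so the single block has size am = 2 → block sizes [2]
  λ = 3: one block (gm = 1), so the single block has size am = 3 → block sizes [3]

Assembling the blocks gives a Jordan form
J =
  [-3,  1, 0, 0, 0]
  [ 0, -3, 0, 0, 0]
  [ 0,  0, 3, 1, 0]
  [ 0,  0, 0, 3, 1]
  [ 0,  0, 0, 0, 3]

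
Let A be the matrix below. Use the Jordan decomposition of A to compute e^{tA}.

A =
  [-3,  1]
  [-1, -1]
e^{tA} =
  [-t*exp(-2*t) + exp(-2*t), t*exp(-2*t)]
  [-t*exp(-2*t), t*exp(-2*t) + exp(-2*t)]

Strategy: write A = P · J · P⁻¹ where J is a Jordan canonical form, so e^{tA} = P · e^{tJ} · P⁻¹, and e^{tJ} can be computed block-by-block.

A has Jordan form
J =
  [-2,  1]
  [ 0, -2]
(up to reordering of blocks).

Per-block formulas:
  For a 2×2 Jordan block J_2(-2): exp(t · J_2(-2)) = e^(-2t)·(I + t·N), where N is the 2×2 nilpotent shift.

After assembling e^{tJ} and conjugating by P, we get:

e^{tA} =
  [-t*exp(-2*t) + exp(-2*t), t*exp(-2*t)]
  [-t*exp(-2*t), t*exp(-2*t) + exp(-2*t)]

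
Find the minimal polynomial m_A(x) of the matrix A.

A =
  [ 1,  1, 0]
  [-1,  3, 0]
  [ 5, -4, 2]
x^3 - 6*x^2 + 12*x - 8

The characteristic polynomial is χ_A(x) = (x - 2)^3, so the eigenvalues are known. The minimal polynomial is
  m_A(x) = Π_λ (x − λ)^{k_λ}
where k_λ is the size of the *largest* Jordan block for λ (equivalently, the smallest k with (A − λI)^k v = 0 for every generalised eigenvector v of λ).

  λ = 2: largest Jordan block has size 3, contributing (x − 2)^3

So m_A(x) = (x - 2)^3 = x^3 - 6*x^2 + 12*x - 8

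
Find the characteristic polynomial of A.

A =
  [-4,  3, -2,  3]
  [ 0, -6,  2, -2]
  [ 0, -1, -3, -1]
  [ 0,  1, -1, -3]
x^4 + 16*x^3 + 96*x^2 + 256*x + 256

Expanding det(x·I − A) (e.g. by cofactor expansion or by noting that A is similar to its Jordan form J, which has the same characteristic polynomial as A) gives
  χ_A(x) = x^4 + 16*x^3 + 96*x^2 + 256*x + 256
which factors as (x + 4)^4. The eigenvalues (with algebraic multiplicities) are λ = -4 with multiplicity 4.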